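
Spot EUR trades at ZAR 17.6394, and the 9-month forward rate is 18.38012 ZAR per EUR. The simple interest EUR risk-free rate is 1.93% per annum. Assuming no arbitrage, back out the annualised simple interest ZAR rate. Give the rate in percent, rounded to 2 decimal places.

T = 9/12 years.
By CIP, F/S equals the ZAR-to-EUR growth ratio: 18.38012/17.6394 = 1.0419924.
The EUR side grows by 1 + 0.0193×9/12 = 1.014475.
Hence g_ZAR = 1.0570752.
(1.0570752 − 1)/T = 0.076100, i.e. 7.61%.

7.61%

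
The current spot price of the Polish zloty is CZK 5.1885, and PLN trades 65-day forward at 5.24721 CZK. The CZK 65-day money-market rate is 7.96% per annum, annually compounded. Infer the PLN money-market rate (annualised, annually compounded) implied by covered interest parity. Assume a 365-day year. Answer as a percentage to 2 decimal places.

T = 65/365 years.
F/S = 5.24721/5.1885 = 1.0113154 = (growth of CZK) / (growth of PLN).
The CZK side grows by (1 + 0.0796)^(65/365) = 1.0137329.
Hence g_PLN = 1.0023905.
Annualise: 1.0023905^(365/65) − 1 = 0.013498 = 1.35%.

1.35%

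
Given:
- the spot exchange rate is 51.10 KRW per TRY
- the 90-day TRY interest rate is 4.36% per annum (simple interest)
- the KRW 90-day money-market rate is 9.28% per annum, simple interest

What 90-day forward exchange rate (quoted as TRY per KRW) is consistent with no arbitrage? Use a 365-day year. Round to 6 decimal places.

T = 90/365 years.
KRW growth factor: 1 + 0.0928×90/365 = 1.0228822.
Growth of 1 TRY over T: 1 + 0.0436×90/365 = 1.0107507.
CIP: F = S · (grow KRW)/(grow TRY) = 51.1 × 1.0228822/1.0107507 = 51.71333 KRW per TRY.
Invert for TRY per KRW: 1 / 51.71333 = 0.019337.

0.019337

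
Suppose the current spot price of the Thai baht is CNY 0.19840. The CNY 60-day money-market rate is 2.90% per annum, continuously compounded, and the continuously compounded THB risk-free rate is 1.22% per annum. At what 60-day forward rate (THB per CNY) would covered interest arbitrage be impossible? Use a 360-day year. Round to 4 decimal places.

T = 60/360 years.
Growth of 1 CNY over T: e^(0.0290×60/360) = 1.004845.
Growth of 1 THB over T: e^(0.0122×60/360) = 1.0020354.
So F = 0.1984 × 1.004845 / 1.0020354 = 0.1989563 (CNY/THB).
Invert for THB per CNY: 1 / 0.1989563 = 5.0262.

5.0262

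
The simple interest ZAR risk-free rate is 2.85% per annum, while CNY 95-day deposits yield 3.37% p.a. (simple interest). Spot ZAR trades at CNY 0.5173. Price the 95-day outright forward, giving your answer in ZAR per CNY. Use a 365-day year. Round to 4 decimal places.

T = 95/365 years.
CNY growth factor: 1 + 0.0337×95/365 = 1.0087712.
Growth of 1 ZAR over T: 1 + 0.0285×95/365 = 1.0074178.
Forward (CNY per ZAR) = 0.5173 × 1.0087712 / 1.0074178 = 0.5179950.
Invert for ZAR per CNY: 1 / 0.5179950 = 1.9305.

1.9305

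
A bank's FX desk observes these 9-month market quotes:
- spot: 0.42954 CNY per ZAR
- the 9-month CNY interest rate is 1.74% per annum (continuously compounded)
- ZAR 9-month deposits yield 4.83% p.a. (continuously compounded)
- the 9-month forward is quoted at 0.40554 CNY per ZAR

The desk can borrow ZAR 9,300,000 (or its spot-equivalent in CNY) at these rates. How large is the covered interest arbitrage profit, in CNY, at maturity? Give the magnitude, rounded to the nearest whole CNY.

CNY 136,545

T = 9/12 years.
Keep in ZAR, deliver into the forward: 9,300,000·1.03688912·0.40554 = CNY 3,910,650.13.
Swap to CNY now, deposit: 9,300,000·0.42954·1.013135523 = CNY 4,047,194.76.
The quoted forward undervalues ZAR, so borrow ZAR, convert to CNY at spot, deposit the CNY at 1.74%, and buy ZAR forward at 0.40554 to cover the loan.
Arbitrage profit = |3,910,650.13 − 4,047,194.76| = CNY 136,545.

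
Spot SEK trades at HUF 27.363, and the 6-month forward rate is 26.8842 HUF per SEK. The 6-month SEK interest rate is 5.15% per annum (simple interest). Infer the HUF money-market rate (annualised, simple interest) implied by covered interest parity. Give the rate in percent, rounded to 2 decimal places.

1.56%

T = 6/12 years.
By CIP, F/S equals the HUF-to-SEK growth ratio: 26.8842/27.363 = 0.9825019.
SEK growth factor: 1 + 0.0515×6/12 = 1.025750.
That pins the HUF growth at 1.0078013.
(1.0078013 − 1)/T = 0.015603, i.e. 1.56%.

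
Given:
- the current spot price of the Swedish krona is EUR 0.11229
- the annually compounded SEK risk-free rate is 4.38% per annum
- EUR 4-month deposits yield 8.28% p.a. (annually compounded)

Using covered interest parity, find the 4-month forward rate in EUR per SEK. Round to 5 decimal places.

0.11367

T = 4/12 years.
EUR accumulates by (1 + 0.0828)^(4/12) = 1.0268715.
Growth of 1 SEK over T: (1 + 0.0438)^(4/12) = 1.0143919.
CIP: F = S · (grow EUR)/(grow SEK) = 0.11229 × 1.0268715/1.0143919 = 0.1136715 EUR per SEK.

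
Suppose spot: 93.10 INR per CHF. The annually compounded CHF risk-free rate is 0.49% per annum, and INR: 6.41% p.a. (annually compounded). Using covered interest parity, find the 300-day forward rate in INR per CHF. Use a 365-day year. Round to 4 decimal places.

T = 300/365 years.
Growth of 1 INR over T: (1 + 0.0641)^(300/365) = 1.05239155.
Growth of 1 CHF over T: (1 + 0.0049)^(300/365) = 1.00402564.
CIP: F = S · (grow INR)/(grow CHF) = 93.1 × 1.05239155/1.00402564 = 97.584812 INR per CHF.

97.5848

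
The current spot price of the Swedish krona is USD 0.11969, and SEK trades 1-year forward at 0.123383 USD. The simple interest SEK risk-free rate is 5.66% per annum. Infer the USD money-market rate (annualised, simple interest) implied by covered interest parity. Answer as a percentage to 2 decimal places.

T = 1 year.
By CIP, F/S equals the USD-to-SEK growth ratio: 0.123383/0.11969 = 1.0308547.
The SEK side grows by 1 + 0.0566×1 = 1.056600.
Hence g_USD = 1.0892011.
(1.0892011 − 1)/T = 0.089201, i.e. 8.92%.

8.92%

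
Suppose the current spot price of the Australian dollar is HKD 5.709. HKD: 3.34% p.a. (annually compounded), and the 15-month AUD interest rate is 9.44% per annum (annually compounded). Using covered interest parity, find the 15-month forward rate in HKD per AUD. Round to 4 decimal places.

T = 15/12 years.
HKD growth factor: (1 + 0.0334)^(15/12) = 1.0419229.
Growth of 1 AUD over T: (1 + 0.0944)^(15/12) = 1.1193608.
Forward (HKD per AUD) = 5.709 × 1.0419229 / 1.1193608 = 5.314049.

5.3140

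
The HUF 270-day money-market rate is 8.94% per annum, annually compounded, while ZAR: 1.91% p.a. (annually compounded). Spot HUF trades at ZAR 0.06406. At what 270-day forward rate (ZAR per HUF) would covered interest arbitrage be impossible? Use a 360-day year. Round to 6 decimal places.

0.060934

T = 270/360 years.
ZAR accumulates by (1 + 0.0191)^(270/360) = 1.0142911.
HUF growth factor: (1 + 0.0894)^(270/360) = 1.0663273.
CIP: F = S · (grow ZAR)/(grow HUF) = 0.06406 × 1.0142911/1.0663273 = 0.06093391 ZAR per HUF.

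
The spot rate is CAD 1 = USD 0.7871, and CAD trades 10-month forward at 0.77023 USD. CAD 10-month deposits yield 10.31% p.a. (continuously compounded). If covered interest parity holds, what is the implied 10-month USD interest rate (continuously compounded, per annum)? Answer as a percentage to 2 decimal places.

T = 10/12 years.
CIP gives F = S · g_USD/g_CAD, so g_USD/g_CAD = 0.77023/0.7871 = 0.9785669.
The CAD side grows by e^(0.1031×10/12) = 1.0897155.
That pins the USD growth at 1.0663595.
Take logs: ln 1.0663595 / (10/12) = 0.077101, so 7.71%.

7.71%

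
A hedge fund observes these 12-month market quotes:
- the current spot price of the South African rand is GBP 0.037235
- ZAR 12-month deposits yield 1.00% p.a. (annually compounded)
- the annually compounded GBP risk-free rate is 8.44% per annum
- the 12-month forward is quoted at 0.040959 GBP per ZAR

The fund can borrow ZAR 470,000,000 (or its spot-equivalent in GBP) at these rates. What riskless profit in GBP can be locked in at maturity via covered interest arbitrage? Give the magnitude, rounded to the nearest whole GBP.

T = 1 year.
Keep in ZAR, deliver into the forward: 470,000,000·1.010000·0.040959 = GBP 19,443,237.30.
Swap to GBP now, deposit: 470,000,000·0.037235·1.084400 = GBP 18,977,487.98.
The quoted forward overvalues ZAR, so borrow GBP, buy ZAR at spot, deposit the ZAR at 1.00%, and sell the proceeds forward at 0.040959.
Arbitrage profit = |19,443,237.30 − 18,977,487.98| = GBP 465,749.

GBP 465,749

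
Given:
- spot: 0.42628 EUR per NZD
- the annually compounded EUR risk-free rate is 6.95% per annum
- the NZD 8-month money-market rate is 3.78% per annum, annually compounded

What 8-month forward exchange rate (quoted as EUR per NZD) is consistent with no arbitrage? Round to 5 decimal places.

0.43492

T = 8/12 years.
EUR growth factor: (1 + 0.0695)^(8/12) = 1.0458126.
Growth of 1 NZD over T: (1 + 0.0378)^(8/12) = 1.0250438.
So F = 0.42628 × 1.0458126 / 1.0250438 = 0.4349170 (EUR/NZD).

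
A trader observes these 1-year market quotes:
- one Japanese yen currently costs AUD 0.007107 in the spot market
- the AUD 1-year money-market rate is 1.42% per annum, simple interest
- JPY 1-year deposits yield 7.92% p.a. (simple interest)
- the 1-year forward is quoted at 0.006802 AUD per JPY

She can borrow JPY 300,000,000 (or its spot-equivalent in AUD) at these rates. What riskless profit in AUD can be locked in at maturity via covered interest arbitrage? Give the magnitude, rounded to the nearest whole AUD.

AUD 39,840

T = 1 year.
Route A — deposit JPY, sell forward: 300,000,000 × 1.079200 × 0.006802 = AUD 2,202,215.52.
Route B — convert at spot, deposit AUD: 300,000,000 × 0.007107 × 1.014200 = AUD 2,162,375.82.
The quoted forward overvalues JPY, so borrow AUD, buy JPY at spot, deposit the JPY at 7.92%, and sell the proceeds forward at 0.006802.
Profit = 2,202,215.52 − 2,162,375.82 = AUD 39,840.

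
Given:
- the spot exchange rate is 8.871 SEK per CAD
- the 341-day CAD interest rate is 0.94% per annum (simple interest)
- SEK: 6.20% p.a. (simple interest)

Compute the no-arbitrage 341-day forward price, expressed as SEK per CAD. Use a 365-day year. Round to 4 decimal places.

9.3031

T = 341/365 years.
Growth of 1 SEK over T: 1 + 0.0620×341/365 = 1.0579233.
CAD accumulates by 1 + 0.0094×341/365 = 1.0087819.
CIP: F = S · (grow SEK)/(grow CAD) = 8.871 × 1.0579233/1.0087819 = 9.303138 SEK per CAD.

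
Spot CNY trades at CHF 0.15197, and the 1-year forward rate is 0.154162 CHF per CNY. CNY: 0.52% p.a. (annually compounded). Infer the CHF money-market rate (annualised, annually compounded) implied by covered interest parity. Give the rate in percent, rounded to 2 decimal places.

T = 1 year.
By CIP, F/S equals the CHF-to-CNY growth ratio: 0.154162/0.15197 = 1.0144239.
The CNY side grows by (1 + 0.0052)^1 = 1.005200.
So the CHF growth factor = 1.0196989.
r = 1.0196989^(1/1) − 1 = 0.019699 → 1.97%.

1.97%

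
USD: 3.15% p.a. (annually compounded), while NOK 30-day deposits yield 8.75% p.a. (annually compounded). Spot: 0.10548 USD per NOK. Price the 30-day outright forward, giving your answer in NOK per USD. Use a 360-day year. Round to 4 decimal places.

T = 30/360 years.
USD accumulates by (1 + 0.0315)^(30/360) = 1.0025878.
NOK accumulates by (1 + 0.0875)^(30/360) = 1.0070146.
Forward (USD per NOK) = 0.10548 × 1.0025878 / 1.0070146 = 0.1050163.
Quoted the other way: 1/0.1050163 = 9.5223 NOK per USD.

9.5223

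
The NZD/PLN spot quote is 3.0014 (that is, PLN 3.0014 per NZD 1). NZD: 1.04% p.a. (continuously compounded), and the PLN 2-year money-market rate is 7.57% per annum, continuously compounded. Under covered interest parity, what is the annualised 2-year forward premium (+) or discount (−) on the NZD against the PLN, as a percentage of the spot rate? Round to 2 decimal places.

T = 2 years.
No-arbitrage forward: 3.0014 × 1.1634619 / 1.0210178 = 3.4201309 PLN/NZD.
(F − S)/S ÷ T = (3.4201309 − 3.0014)/3.0014/2 = 0.069756 → 6.98%.

+6.98%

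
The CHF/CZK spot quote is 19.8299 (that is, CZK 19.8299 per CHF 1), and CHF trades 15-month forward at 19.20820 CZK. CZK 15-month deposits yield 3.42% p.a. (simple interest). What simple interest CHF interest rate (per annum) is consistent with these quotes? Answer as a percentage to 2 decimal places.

T = 15/12 years.
F/S = 19.2082/19.8299 = 0.9686484 = (growth of CZK) / (growth of CHF).
The CZK side grows by 1 + 0.0342×15/12 = 1.042750.
That pins the CHF growth at 1.076500.
(1.076500 − 1)/T = 0.061200, i.e. 6.12%.

6.12%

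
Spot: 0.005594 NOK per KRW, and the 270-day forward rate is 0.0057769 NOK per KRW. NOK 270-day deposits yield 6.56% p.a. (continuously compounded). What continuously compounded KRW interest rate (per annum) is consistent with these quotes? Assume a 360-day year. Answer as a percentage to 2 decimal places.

2.27%

T = 270/360 years.
F/S = 0.0057769/0.005594 = 1.0326957 = (growth of NOK) / (growth of KRW).
The NOK side grows by e^(0.0656×270/360) = 1.0504304.
That pins the KRW growth at 1.0171732.
Take logs: ln 1.0171732 / (270/360) = 0.022703, so 2.27%.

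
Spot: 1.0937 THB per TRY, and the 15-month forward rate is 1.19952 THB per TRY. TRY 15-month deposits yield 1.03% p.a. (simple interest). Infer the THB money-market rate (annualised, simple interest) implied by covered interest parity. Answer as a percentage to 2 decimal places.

T = 15/12 years.
F/S = 1.19952/1.0937 = 1.0967541 = (growth of THB) / (growth of TRY).
The TRY side grows by 1 + 0.0103×15/12 = 1.012875.
Hence g_THB = 1.1108748.
(1.1108748 − 1)/T = 0.088700, i.e. 8.87%.

8.87%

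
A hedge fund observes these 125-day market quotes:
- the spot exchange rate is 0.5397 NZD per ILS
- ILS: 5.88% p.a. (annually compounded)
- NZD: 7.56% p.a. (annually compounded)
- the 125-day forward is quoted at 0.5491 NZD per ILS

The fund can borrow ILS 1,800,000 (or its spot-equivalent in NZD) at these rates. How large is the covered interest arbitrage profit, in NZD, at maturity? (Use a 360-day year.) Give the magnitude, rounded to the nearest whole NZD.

NZD 11,828

T = 125/360 years.
Route A — deposit ILS, sell forward: 1,800,000 × 1.02003706 × 0.5491 = NZD 1,008,184.23.
Route B — convert at spot, deposit NZD: 1,800,000 × 0.5397 × 1.02562798 = NZD 996,356.56.
The quoted forward overvalues ILS, so borrow NZD, buy ILS at spot, deposit the ILS at 5.88%, and sell the proceeds forward at 0.5491.
Profit = 1,008,184.23 − 996,356.56 = NZD 11,828.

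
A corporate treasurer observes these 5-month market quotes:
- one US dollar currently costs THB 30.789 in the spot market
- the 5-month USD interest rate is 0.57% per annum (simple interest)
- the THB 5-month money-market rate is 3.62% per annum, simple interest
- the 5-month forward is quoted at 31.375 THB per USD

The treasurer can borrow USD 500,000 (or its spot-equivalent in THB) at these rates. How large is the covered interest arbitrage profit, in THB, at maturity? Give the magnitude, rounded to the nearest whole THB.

THB 98,057

T = 5/12 years.
Keep in USD, deliver into the forward: 500,000·1.002375·31.375 = THB 15,724,757.81.
Swap to THB now, deposit: 500,000·30.789·1.0150833333 = THB 15,626,700.37.
The quoted forward overvalues USD, so borrow THB, buy USD at spot, deposit the USD at 0.57%, and sell the proceeds forward at 31.375.
The gap between the two covered legs is THB 98,057.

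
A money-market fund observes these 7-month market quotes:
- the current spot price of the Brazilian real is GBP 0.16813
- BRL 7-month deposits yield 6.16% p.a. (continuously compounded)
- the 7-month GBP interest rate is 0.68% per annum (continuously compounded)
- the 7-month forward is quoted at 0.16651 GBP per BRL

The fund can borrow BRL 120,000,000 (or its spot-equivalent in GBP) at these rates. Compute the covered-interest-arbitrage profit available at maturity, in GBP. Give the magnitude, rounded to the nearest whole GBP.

GBP 456,458

T = 7/12 years.
Route A — deposit BRL, sell forward: 120,000,000 × 1.0365867384 × 0.16651 = GBP 20,712,246.94.
Route B — convert at spot, deposit GBP: 120,000,000 × 0.16813 × 1.0039745443 = GBP 20,255,788.82.
The quoted forward overvalues BRL, so borrow GBP, buy BRL at spot, deposit the BRL at 6.16%, and sell the proceeds forward at 0.16651.
The gap between the two covered legs is GBP 456,458.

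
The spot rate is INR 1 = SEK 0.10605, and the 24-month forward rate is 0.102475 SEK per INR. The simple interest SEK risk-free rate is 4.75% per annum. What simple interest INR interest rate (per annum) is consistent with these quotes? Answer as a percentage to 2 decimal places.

T = 2 years.
CIP gives F = S · g_SEK/g_INR, so g_SEK/g_INR = 0.102475/0.10605 = 0.9662895.
SEK growth factor: 1 + 0.0475×2 = 1.095000.
So the INR growth factor = 1.1332008.
(1.1332008 − 1)/T = 0.066600, i.e. 6.66%.

6.66%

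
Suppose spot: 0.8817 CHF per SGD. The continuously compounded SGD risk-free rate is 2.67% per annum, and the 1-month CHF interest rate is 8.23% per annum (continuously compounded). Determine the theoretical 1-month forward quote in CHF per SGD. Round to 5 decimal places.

T = 1/12 years.
CHF accumulates by e^(0.0823×1/12) = 1.0068819.
SGD growth factor: e^(0.0267×1/12) = 1.0022275.
Forward (CHF per SGD) = 0.8817 × 1.0068819 / 1.0022275 = 0.8857947.

0.88579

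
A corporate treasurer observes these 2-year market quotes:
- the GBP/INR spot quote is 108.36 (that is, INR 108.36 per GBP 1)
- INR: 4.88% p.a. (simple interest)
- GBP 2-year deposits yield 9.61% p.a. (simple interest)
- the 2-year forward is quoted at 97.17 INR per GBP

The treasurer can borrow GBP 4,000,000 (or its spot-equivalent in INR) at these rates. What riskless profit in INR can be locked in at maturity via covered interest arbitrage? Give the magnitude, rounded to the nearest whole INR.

INR 12,359,448

T = 2 years.
Invest the GBP and cover forward: 4,000,000 × 1.192200 × 97.17 = INR 463,384,296.00.
Convert at spot and invest in INR: 4,000,000 × 108.36 × 1.097600 = INR 475,743,744.00.
The quoted forward undervalues GBP, so borrow GBP, convert to INR at spot, deposit the INR at 4.88%, and buy GBP forward at 97.17 to cover the loan.
The gap between the two covered legs is INR 12,359,448.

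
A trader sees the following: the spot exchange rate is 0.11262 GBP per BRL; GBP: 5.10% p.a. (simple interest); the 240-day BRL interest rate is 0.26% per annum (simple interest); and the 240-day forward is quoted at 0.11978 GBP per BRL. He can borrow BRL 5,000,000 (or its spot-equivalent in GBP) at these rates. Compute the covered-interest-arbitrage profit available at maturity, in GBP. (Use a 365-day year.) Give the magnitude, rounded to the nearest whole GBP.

GBP 17,941

T = 240/365 years.
Invest the BRL and cover forward: 5,000,000 × 1.00170959 × 0.11978 = GBP 599,923.87.
Convert at spot and invest in GBP: 5,000,000 × 0.11262 × 1.03353425 = GBP 581,983.14.
The quoted forward overvalues BRL, so borrow GBP, buy BRL at spot, deposit the BRL at 0.26%, and sell the proceeds forward at 0.11978.
The gap between the two covered legs is GBP 17,941.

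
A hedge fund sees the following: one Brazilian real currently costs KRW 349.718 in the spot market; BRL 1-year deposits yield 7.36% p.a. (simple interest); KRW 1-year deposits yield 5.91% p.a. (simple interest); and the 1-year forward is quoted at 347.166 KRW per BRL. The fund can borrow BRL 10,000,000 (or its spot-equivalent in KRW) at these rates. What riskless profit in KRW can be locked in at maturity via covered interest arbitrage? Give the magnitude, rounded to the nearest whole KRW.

KRW 23,310,838

T = 1 year.
Invest the BRL and cover forward: 10,000,000 × 1.073600 × 347.166 = KRW 3,727,174,176.00.
Convert at spot and invest in KRW: 10,000,000 × 349.718 × 1.059100 = KRW 3,703,863,338.00.
The quoted forward overvalues BRL, so borrow KRW, buy BRL at spot, deposit the BRL at 7.36%, and sell the proceeds forward at 347.166.
Profit = 3,727,174,176.00 − 3,703,863,338.00 = KRW 23,310,838.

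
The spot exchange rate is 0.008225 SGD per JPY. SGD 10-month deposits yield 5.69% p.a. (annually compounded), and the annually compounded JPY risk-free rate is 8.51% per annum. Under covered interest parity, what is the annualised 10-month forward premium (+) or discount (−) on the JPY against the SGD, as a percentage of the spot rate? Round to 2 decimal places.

-2.60%

T = 10/12 years.
No-arbitrage forward: 0.008225 × 1.0471967 / 1.0704297 = 0.008046482 SGD/JPY.
Annualised premium = (F − S)/S × (1/T) = (0.008046482 − 0.008225)/0.008225 ÷ (10/12) = -2.60%.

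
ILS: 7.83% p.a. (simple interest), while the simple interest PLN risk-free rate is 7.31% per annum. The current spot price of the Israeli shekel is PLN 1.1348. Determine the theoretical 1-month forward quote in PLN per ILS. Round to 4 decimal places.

1.1343

T = 1/12 years.
PLN accumulates by 1 + 0.0731×1/12 = 1.0060917.
Growth of 1 ILS over T: 1 + 0.0783×1/12 = 1.006525.
Forward (PLN per ILS) = 1.1348 × 1.0060917 / 1.006525 = 1.134311.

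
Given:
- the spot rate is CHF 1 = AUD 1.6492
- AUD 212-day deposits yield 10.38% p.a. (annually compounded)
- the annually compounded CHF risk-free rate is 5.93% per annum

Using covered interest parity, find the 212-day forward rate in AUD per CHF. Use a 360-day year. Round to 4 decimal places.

T = 212/360 years.
AUD growth factor: (1 + 0.1038)^(212/360) = 1.0598824.
CHF accumulates by (1 + 0.0593)^(212/360) = 1.0345069.
CIP: F = S · (grow AUD)/(grow CHF) = 1.6492 × 1.0598824/1.0345069 = 1.689653 AUD per CHF.

1.6897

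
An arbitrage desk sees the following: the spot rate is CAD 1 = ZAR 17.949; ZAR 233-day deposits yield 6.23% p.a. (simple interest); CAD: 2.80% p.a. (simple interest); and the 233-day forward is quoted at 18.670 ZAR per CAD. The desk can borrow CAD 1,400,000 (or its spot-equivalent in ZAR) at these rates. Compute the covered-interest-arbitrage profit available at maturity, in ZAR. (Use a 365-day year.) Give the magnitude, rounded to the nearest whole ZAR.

ZAR 477,236

T = 233/365 years.
Keep in CAD, deliver into the forward: 1,400,000·1.0178739726·18.670 = ZAR 26,605,189.90.
Swap to ZAR now, deposit: 1,400,000·17.949·1.039769589 = ZAR 26,127,954.09.
The quoted forward overvalues CAD, so borrow ZAR, buy CAD at spot, deposit the CAD at 2.80%, and sell the proceeds forward at 18.670.
Arbitrage profit = |26,605,189.90 − 26,127,954.09| = ZAR 477,236.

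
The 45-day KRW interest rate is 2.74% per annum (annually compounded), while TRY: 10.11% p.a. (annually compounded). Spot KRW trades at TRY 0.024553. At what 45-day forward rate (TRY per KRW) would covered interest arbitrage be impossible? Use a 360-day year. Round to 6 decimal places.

0.024767

T = 45/360 years.
TRY accumulates by (1 + 0.1011)^(45/360) = 1.0121115.
Growth of 1 KRW over T: (1 + 0.0274)^(45/360) = 1.0033846.
Forward (TRY per KRW) = 0.024553 × 1.0121115 / 1.0033846 = 0.02476655.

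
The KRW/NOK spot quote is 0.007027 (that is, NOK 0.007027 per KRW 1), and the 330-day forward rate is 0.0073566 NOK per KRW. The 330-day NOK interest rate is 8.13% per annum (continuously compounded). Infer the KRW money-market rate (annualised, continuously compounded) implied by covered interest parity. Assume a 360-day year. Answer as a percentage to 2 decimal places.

T = 330/360 years.
CIP gives F = S · g_NOK/g_KRW, so g_NOK/g_KRW = 0.0073566/0.007027 = 1.0469048.
The NOK side grows by e^(0.0813×330/360) = 1.0773723.
Hence g_KRW = 1.0291025.
r = ln(1.0291025)/(330/360) = 0.031295 → 3.13%.

3.13%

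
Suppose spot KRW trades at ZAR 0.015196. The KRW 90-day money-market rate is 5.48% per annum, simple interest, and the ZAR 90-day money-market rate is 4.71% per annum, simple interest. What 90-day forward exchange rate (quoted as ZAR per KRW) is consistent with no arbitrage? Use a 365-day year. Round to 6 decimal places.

T = 90/365 years.
ZAR growth factor: 1 + 0.0471×90/365 = 1.0116137.
KRW growth factor: 1 + 0.0548×90/365 = 1.0135123.
Forward (ZAR per KRW) = 0.015196 × 1.0116137 / 1.0135123 = 0.01516753.

0.015168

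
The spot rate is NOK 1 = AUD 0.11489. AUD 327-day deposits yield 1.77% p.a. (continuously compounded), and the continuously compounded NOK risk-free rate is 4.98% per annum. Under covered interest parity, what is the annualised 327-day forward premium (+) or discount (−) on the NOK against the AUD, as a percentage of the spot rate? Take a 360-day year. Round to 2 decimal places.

-3.16%

T = 327/360 years.
CIP forward (AUD per NOK) = 0.11489 × 1.0162074/1.0462737 = 0.11158846.
Annualised premium = (F − S)/S × (1/T) = (0.11158846 − 0.11489)/0.11489 ÷ (327/360) = -3.16%.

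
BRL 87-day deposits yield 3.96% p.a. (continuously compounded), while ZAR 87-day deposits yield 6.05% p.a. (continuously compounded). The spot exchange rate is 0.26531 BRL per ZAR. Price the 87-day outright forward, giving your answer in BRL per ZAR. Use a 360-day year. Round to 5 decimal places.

T = 87/360 years.
BRL growth factor: e^(0.0396×87/360) = 1.0096159.
ZAR growth factor: e^(0.0605×87/360) = 1.0147282.
So F = 0.26531 × 1.0096159 / 1.0147282 = 0.2639733 (BRL/ZAR).

0.26397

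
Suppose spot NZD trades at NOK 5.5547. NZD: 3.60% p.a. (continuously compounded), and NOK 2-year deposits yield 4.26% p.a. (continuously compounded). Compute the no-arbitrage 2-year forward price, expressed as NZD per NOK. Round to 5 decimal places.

T = 2 years.
NOK growth factor: e^(0.0426×2) = 1.0889348.
NZD accumulates by e^(0.0360×2) = 1.0746553.
CIP: F = S · (grow NOK)/(grow NZD) = 5.5547 × 1.0889348/1.0746553 = 5.628508 NOK per NZD.
Invert for NZD per NOK: 1 / 5.628508 = 0.17767.

0.17767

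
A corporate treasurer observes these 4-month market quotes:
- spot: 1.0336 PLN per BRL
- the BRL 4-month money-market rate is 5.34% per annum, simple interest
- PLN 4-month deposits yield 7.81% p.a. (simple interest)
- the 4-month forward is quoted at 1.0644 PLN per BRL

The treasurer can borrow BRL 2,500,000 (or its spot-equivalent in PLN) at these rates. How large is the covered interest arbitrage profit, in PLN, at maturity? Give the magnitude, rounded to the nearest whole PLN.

T = 4/12 years.
Route A — deposit BRL, sell forward: 2,500,000 × 1.017800 × 1.0644 = PLN 2,708,365.80.
Route B — convert at spot, deposit PLN: 2,500,000 × 1.0336 × 1.026033333 = PLN 2,651,270.13.
The quoted forward overvalues BRL, so borrow PLN, buy BRL at spot, deposit the BRL at 5.34%, and sell the proceeds forward at 1.0644.
Profit = 2,708,365.80 − 2,651,270.13 = PLN 57,096.

PLN 57,096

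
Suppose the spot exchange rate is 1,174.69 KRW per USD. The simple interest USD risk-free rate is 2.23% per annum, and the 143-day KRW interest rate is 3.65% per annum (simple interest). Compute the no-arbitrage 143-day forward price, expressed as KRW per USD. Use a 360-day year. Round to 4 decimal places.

T = 143/360 years.
KRW growth factor: 1 + 0.0365×143/360 = 1.0144986111.
USD growth factor: 1 + 0.0223×143/360 = 1.0088580556.
Forward (KRW per USD) = 1174.69 × 1.0144986111 / 1.0088580556 = 1181.257727.

1181.2577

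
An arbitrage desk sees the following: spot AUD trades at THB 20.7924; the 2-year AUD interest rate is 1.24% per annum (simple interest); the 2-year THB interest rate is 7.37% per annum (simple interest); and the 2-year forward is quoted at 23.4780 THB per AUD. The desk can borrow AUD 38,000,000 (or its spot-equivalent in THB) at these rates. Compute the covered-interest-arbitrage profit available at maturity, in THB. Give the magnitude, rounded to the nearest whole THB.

T = 2 years.
Invest the AUD and cover forward: 38,000,000 × 1.024800 × 23.4780 = THB 914,289,667.20.
Convert at spot and invest in THB: 38,000,000 × 20.7924 × 1.147400 = THB 906,573,590.88.
The quoted forward overvalues AUD, so borrow THB, buy AUD at spot, deposit the AUD at 1.24%, and sell the proceeds forward at 23.4780.
The gap between the two covered legs is THB 7,716,076.

THB 7,716,076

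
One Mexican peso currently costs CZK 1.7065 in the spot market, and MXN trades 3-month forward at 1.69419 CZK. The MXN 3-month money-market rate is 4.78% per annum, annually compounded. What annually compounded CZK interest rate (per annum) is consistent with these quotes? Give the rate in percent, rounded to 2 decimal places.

1.79%

T = 3/12 years.
By CIP, F/S equals the CZK-to-MXN growth ratio: 1.69419/1.7065 = 0.9927864.
The MXN side grows by (1 + 0.0478)^(3/12) = 1.0117416.
Hence g_CZK = 1.0044433.
r = 1.0044433^(12/3) − 1 = 0.017892 → 1.79%.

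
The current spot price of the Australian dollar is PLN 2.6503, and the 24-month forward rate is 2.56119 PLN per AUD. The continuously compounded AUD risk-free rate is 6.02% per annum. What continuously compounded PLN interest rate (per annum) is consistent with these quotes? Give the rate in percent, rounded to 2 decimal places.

T = 2 years.
CIP gives F = S · g_PLN/g_AUD, so g_PLN/g_AUD = 2.56119/2.6503 = 0.9663774.
AUD growth factor: e^(0.0602×2) = 1.1279479.
So the PLN growth factor = 1.0900234.
Take logs: ln 1.0900234 / 2 = 0.043100, so 4.31%.

4.31%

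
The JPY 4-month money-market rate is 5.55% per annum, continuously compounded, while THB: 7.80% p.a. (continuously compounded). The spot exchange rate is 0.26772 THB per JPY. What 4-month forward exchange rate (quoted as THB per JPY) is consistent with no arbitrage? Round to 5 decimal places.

T = 4/12 years.
THB accumulates by e^(0.0780×4/12) = 1.0263409.
JPY growth factor: e^(0.0555×4/12) = 1.0186722.
Forward (THB per JPY) = 0.26772 × 1.0263409 / 1.0186722 = 0.2697354.

0.26974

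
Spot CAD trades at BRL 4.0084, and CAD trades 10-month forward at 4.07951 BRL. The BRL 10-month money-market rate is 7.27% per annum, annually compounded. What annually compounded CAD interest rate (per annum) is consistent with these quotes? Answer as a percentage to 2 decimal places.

T = 10/12 years.
F/S = 4.07951/4.0084 = 1.0177402 = (growth of BRL) / (growth of CAD).
The BRL side grows by (1 + 0.0727)^(10/12) = 1.0602263.
That pins the CAD growth at 1.0417455.
Annualise: 1.0417455^(12/10) − 1 = 0.050301 = 5.03%.

5.03%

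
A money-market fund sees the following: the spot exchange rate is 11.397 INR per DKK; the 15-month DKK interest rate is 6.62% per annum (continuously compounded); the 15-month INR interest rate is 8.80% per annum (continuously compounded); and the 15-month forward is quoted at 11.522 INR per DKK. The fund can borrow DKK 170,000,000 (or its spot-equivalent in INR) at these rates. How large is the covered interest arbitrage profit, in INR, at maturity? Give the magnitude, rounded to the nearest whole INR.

T = 15/12 years.
Invest the DKK and cover forward: 170,000,000 × 1.086270207048 × 11.522 = INR 2,127,720,905.35.
Convert at spot and invest in INR: 170,000,000 × 11.397 × 1.116278070459 = INR 2,162,777,598.73.
The quoted forward undervalues DKK, so borrow DKK, convert to INR at spot, deposit the INR at 8.80%, and buy DKK forward at 11.522 to cover the loan.
Arbitrage profit = |2,127,720,905.35 − 2,162,777,598.73| = INR 35,056,693.

INR 35,056,693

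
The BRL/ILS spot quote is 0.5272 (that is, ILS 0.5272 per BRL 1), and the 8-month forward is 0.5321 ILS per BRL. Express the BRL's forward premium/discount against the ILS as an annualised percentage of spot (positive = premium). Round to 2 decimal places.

T = 8/12 years.
(F − S)/S = (0.5321 − 0.5272)/0.5272 = 0.0092944.
Per annum: 0.0092944 / (8/12) = 0.013942 = 1.39%.

+1.39%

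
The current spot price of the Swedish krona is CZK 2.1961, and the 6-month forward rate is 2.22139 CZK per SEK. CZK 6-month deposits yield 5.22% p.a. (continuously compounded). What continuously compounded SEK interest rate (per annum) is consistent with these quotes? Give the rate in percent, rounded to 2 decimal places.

T = 6/12 years.
By CIP, F/S equals the CZK-to-SEK growth ratio: 2.22139/2.1961 = 1.0115159.
CZK growth factor: e^(0.0522×6/12) = 1.0264436.
So the SEK growth factor = 1.0147578.
r = ln(1.0147578)/(6/12) = 0.029300 → 2.93%.

2.93%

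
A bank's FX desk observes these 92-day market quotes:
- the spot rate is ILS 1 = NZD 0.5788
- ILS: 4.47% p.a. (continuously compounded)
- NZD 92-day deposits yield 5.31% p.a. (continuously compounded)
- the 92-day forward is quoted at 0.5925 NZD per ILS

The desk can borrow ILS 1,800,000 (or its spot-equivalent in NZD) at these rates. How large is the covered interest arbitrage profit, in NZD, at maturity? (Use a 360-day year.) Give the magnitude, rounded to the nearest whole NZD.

T = 92/360 years.
Route A — deposit ILS, sell forward: 1,800,000 × 1.011488829 × 0.5925 = NZD 1,078,752.84.
Route B — convert at spot, deposit NZD: 1,800,000 × 0.5788 × 1.01366249 = NZD 1,056,074.13.
The quoted forward overvalues ILS, so borrow NZD, buy ILS at spot, deposit the ILS at 4.47%, and sell the proceeds forward at 0.5925.
Profit = 1,078,752.84 − 1,056,074.13 = NZD 22,679.

NZD 22,679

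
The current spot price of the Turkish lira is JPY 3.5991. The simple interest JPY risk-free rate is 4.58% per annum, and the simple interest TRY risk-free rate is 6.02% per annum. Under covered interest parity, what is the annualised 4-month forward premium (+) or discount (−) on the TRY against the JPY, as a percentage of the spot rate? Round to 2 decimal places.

-1.41%

T = 4/12 years.
No-arbitrage forward: 3.5991 × 1.0152667 / 1.0200667 = 3.5821642 JPY/TRY.
(F − S)/S ÷ T = (3.5821642 − 3.5991)/3.5991/(4/12) = -0.014117 → -1.41%.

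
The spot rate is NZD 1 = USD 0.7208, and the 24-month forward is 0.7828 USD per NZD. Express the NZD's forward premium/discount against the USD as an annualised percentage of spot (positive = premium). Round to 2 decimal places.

T = 2 years.
Period premium: (0.7828 − 0.7208)/0.7208 = 0.0860155.
×(1/T) gives 4.30% p.a.

+4.30%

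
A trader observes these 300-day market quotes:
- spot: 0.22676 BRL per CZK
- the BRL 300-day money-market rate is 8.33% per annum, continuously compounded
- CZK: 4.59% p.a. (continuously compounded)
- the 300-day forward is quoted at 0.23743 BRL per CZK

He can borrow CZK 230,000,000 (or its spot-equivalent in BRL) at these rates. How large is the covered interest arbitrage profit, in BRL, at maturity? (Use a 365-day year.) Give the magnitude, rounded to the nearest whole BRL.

T = 300/365 years.
Keep in CZK, deliver into the forward: 230,000,000·1.038446688·0.23743 = BRL 56,708,431.34.
Swap to BRL now, deposit: 230,000,000·0.22676·1.0708639509 = BRL 55,850,695.19.
The quoted forward overvalues CZK, so borrow BRL, buy CZK at spot, deposit the CZK at 4.59%, and sell the proceeds forward at 0.23743.
Profit = 56,708,431.34 − 55,850,695.19 = BRL 857,736.

BRL 857,736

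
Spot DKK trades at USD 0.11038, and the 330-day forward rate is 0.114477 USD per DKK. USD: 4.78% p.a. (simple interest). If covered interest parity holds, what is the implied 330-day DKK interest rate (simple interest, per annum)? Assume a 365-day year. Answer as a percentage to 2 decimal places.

0.65%

T = 330/365 years.
CIP gives F = S · g_USD/g_DKK, so g_USD/g_DKK = 0.114477/0.11038 = 1.0371172.
The USD side grows by 1 + 0.0478×330/365 = 1.0432164.
So the DKK growth factor = 1.0058809.
r = (1.0058809 − 1)/(330/365) = 0.006505 → 0.65%.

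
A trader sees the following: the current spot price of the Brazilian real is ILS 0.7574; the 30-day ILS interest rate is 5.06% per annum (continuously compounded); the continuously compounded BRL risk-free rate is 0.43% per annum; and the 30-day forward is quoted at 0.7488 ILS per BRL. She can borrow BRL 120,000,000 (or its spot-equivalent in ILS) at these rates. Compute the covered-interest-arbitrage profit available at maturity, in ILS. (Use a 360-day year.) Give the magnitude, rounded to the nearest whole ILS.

T = 30/360 years.
Keep in BRL, deliver into the forward: 120,000,000·1.0003583975·0.7488 = ILS 89,888,204.17.
Swap to ILS now, deposit: 120,000,000·0.7574·1.0042255693 = ILS 91,272,053.54.
The quoted forward undervalues BRL, so borrow BRL, convert to ILS at spot, deposit the ILS at 5.06%, and buy BRL forward at 0.7488 to cover the loan.
Arbitrage profit = |89,888,204.17 − 91,272,053.54| = ILS 1,383,849.

ILS 1,383,849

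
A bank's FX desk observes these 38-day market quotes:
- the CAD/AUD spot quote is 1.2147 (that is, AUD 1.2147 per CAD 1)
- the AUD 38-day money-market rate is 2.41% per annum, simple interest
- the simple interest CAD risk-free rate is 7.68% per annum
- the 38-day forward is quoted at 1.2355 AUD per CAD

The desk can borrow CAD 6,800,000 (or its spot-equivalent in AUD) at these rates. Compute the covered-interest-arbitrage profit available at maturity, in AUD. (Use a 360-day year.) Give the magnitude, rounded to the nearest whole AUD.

AUD 188,535

T = 38/360 years.
Keep in CAD, deliver into the forward: 6,800,000·1.008106667·1.2355 = AUD 8,469,507.35.
Swap to AUD now, deposit: 6,800,000·1.2147·1.002543889 = AUD 8,280,972.42.
The quoted forward overvalues CAD, so borrow AUD, buy CAD at spot, deposit the CAD at 7.68%, and sell the proceeds forward at 1.2355.
Profit = 8,469,507.35 − 8,280,972.42 = AUD 188,535.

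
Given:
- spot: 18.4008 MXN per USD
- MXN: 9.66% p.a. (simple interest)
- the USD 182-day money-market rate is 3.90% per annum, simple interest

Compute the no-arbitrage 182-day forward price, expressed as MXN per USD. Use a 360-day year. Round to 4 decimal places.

18.9263

T = 182/360 years.
MXN accumulates by 1 + 0.0966×182/360 = 1.04883667.
USD accumulates by 1 + 0.0390×182/360 = 1.01971667.
So F = 18.4008 × 1.04883667 / 1.01971667 = 18.926271 (MXN/USD).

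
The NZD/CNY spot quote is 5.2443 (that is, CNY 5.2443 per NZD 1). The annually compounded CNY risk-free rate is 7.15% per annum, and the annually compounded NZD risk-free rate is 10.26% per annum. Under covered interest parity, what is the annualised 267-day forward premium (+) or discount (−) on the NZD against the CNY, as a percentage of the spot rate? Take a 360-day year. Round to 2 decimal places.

-2.83%

T = 267/360 years.
CIP forward (CNY per NZD) = 5.2443 × 1.0525535/1.0751276 = 5.1341872.
(F − S)/S ÷ T = (5.1341872 − 5.2443)/5.2443/(267/360) = -0.028310 → -2.83%.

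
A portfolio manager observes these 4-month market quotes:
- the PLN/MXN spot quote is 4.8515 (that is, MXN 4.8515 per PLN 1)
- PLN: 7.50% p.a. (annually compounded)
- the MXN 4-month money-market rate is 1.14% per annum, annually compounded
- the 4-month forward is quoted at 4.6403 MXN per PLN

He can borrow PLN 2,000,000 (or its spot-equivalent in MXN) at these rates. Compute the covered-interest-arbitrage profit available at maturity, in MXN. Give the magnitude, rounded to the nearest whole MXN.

T = 4/12 years.
Keep in PLN, deliver into the forward: 2,000,000·1.024399807·4.6403 = MXN 9,507,044.85.
Swap to MXN now, deposit: 2,000,000·4.8515·1.003785651 = MXN 9,739,732.17.
The quoted forward undervalues PLN, so borrow PLN, convert to MXN at spot, deposit the MXN at 1.14%, and buy PLN forward at 4.6403 to cover the loan.
Arbitrage profit = |9,507,044.85 − 9,739,732.17| = MXN 232,687.

MXN 232,687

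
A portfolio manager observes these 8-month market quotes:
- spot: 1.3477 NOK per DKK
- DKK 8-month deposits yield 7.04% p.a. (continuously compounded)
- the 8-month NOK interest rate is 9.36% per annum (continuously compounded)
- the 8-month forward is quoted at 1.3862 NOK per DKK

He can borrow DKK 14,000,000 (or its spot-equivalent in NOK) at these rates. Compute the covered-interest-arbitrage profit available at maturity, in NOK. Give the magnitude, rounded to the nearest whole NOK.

T = 8/12 years.
Route A — deposit DKK, sell forward: 14,000,000 × 1.0480521366 × 1.3862 = NOK 20,339,338.20.
Route B — convert at spot, deposit NOK: 14,000,000 × 1.3477 × 1.0643880148 = NOK 20,082,660.19.
The quoted forward overvalues DKK, so borrow NOK, buy DKK at spot, deposit the DKK at 7.04%, and sell the proceeds forward at 1.3862.
Profit = 20,339,338.20 − 20,082,660.19 = NOK 256,678.

NOK 256,678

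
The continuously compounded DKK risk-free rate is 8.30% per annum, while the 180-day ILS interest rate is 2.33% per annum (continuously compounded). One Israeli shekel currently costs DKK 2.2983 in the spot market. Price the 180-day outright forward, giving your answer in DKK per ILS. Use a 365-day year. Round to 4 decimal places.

T = 180/365 years.
DKK growth factor: e^(0.0830×180/365) = 1.0417807.
ILS growth factor: e^(0.0233×180/365) = 1.0115567.
Forward (DKK per ILS) = 2.2983 × 1.0417807 / 1.0115567 = 2.366970.

2.3670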